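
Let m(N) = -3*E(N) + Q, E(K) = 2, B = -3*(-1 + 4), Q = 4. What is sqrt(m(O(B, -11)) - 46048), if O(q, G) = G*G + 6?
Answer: 5*I*sqrt(1842) ≈ 214.59*I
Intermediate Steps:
B = -9 (B = -3*3 = -9)
O(q, G) = 6 + G**2 (O(q, G) = G**2 + 6 = 6 + G**2)
m(N) = -2 (m(N) = -3*2 + 4 = -6 + 4 = -2)
sqrt(m(O(B, -11)) - 46048) = sqrt(-2 - 46048) = sqrt(-46050) = 5*I*sqrt(1842)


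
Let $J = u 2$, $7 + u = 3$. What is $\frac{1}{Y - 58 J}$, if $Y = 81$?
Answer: $\frac{1}{545} \approx 0.0018349$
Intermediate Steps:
$u = -4$ ($u = -7 + 3 = -4$)
$J = -8$ ($J = \left(-4\right) 2 = -8$)
$\frac{1}{Y - 58 J} = \frac{1}{81 - -464} = \frac{1}{81 + 464} = \frac{1}{545}$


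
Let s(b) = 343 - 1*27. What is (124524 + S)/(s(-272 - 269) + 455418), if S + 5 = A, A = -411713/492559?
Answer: 30666271204/112237941653 ≈ 0.27323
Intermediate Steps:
s(b) = 316 (s(b) = 343 - 27 = 316)
A = -411713/492559 (A = -411713*1/492559 = -411713/492559 ≈ -0.83587)
S = -2874508/492559 (S = -5 - 411713/492559 = -2874508/492559 ≈ -5.8359)
(124524 + S)/(s(-272 - 269) + 455418) = (124524 - 2874508/492559)/(316 + 455418) = (61332542408/492559)/455734 = (61332542408/492559)*(1/455734) = 30666271204/112237941653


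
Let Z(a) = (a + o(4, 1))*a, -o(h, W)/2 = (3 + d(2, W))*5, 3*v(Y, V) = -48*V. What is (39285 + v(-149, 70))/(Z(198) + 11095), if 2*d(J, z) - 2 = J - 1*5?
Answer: 85/101 ≈ 0.84158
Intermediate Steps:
d(J, z) = -3/2 + J/2 (d(J, z) = 1 + (J - 1*5)/2 = 1 + (J - 5)/2 = 1 + (-5 + J)/2 = 1 + (-5/2 + J/2) = -3/2 + J/2)
v(Y, V) = -16*V (v(Y, V) = (-48*V)/3 = -16*V)
o(h, W) = -25 (o(h, W) = -2*(3 + (-3/2 + (½)*2))*5 = -2*(3 + (-3/2 + 1))*5 = -2*(3 - ½)*5 = -5*5 = -2*25/2 = -25)
Z(a) = a*(-25 + a) (Z(a) = (a - 25)*a = (-25 + a)*a = a*(-25 + a))
(39285 + v(-149, 70))/(Z(198) + 11095) = (39285 - 16*70)/(198*(-25 + 198) + 11095) = (39285 - 1120)/(198*173 + 11095) = 38165/(34254 + 11095) = 38165/45349 = 38165*(1/45349) = 85/101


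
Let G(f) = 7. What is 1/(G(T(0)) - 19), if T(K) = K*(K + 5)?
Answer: -1/12 ≈ -0.083333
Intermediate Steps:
T(K) = K*(5 + K)
1/(G(T(0)) - 19) = 1/(7 - 19) = 1/(-12) = -1/12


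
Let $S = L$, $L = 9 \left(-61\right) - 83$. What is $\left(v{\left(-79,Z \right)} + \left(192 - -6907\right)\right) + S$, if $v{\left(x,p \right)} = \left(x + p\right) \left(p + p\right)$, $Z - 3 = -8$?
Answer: $7307$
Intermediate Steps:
$Z = -5$ ($Z = 3 - 8 = -5$)
$L = -632$ ($L = -549 - 83 = -632$)
$S = -632$
$v{\left(x,p \right)} = 2 p \left(p + x\right)$ ($v{\left(x,p \right)} = \left(p + x\right) 2 p = 2 p \left(p + x\right)$)
$\left(v{\left(-79,Z \right)} + \left(192 - -6907\right)\right) + S = \left(2 \left(-5\right) \left(-5 - 79\right) + \left(192 - -6907\right)\right) - 632 = \left(2 \left(-5\right) \left(-84\right) + \left(192 + 6907\right)\right) - 632 = \left(840 + 7099\right) - 632 = 7939 - 632 = 7307$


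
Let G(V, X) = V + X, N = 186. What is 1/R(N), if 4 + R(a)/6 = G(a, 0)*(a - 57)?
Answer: 1/143940 ≈ 6.9473e-6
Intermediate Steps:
R(a) = -24 + 6*a*(-57 + a) (R(a) = -24 + 6*((a + 0)*(a - 57)) = -24 + 6*(a*(-57 + a)) = -24 + 6*a*(-57 + a))
1/R(N) = 1/(-24 - 342*186 + 6*186²) = 1/(-24 - 63612 + 6*34596) = 1/(-24 - 63612 + 207576) = 1/143940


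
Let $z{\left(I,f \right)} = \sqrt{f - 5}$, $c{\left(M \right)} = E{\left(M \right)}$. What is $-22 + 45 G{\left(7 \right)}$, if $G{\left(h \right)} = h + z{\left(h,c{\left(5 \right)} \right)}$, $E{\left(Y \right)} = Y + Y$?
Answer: $293 + 45 \sqrt{5} \approx 393.62$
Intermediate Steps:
$E{\left(Y \right)} = 2 Y$
$c{\left(M \right)} = 2 M$
$z{\left(I,f \right)} = \sqrt{-5 + f}$
$G{\left(h \right)} = h + \sqrt{5}$ ($G{\left(h \right)} = h + \sqrt{-5 + 2 \cdot 5} = h + \sqrt{-5 + 10} = h + \sqrt{5}$)
$-22 + 45 G{\left(7 \right)} = -22 + 45 \left(7 + \sqrt{5}\right) = -22 + \left(315 + 45 \sqrt{5}\right) = 293 + 45 \sqrt{5}$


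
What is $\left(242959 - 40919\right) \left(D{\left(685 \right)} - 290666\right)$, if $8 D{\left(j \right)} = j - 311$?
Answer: $-58716713270$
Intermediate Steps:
$D{\left(j \right)} = - \frac{311}{8} + \frac{j}{8}$ ($D{\left(j \right)} = \frac{j - 311}{8} = \frac{-311 + j}{8} = - \frac{311}{8} + \frac{j}{8}$)
$\left(242959 - 40919\right) \left(D{\left(685 \right)} - 290666\right) = \left(242959 - 40919\right) \left(\left(- \frac{311}{8} + \frac{1}{8} \cdot 685\right) - 290666\right) = 202040 \left(\left(- \frac{311}{8} + \frac{685}{8}\right) - 290666\right) = 202040 \left(\frac{187}{4} - 290666\right) = 202040 \left(- \frac{1162477}{4}\right) = -58716713270$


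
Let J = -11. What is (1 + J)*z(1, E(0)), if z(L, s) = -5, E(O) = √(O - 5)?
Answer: 50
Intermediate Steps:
E(O) = √(-5 + O)
(1 + J)*z(1, E(0)) = (1 - 11)*(-5) = -10*(-5) = 50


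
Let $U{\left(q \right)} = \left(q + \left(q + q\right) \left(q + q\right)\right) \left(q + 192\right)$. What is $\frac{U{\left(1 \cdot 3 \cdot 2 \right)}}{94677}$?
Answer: $\frac{900}{2869} \approx 0.3137$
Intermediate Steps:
$U{\left(q \right)} = \left(192 + q\right) \left(q + 4 q^{2}\right)$ ($U{\left(q \right)} = \left(q + 2 q 2 q\right) \left(192 + q\right) = \left(q + 4 q^{2}\right) \left(192 + q\right) = \left(192 + q\right) \left(q + 4 q^{2}\right)$)
$\frac{U{\left(1 \cdot 3 \cdot 2 \right)}}{94677} = \frac{1 \cdot 3 \cdot 2 \left(192 + 4 \left(1 \cdot 3 \cdot 2\right)^{2} + 769 \cdot 1 \cdot 3 \cdot 2\right)}{94677} = 3 \cdot 2 \left(192 + 4 \left(3 \cdot 2\right)^{2} + 769 \cdot 3 \cdot 2\right) \frac{1}{94677} = 6 \left(192 + 4 \cdot 6^{2} + 769 \cdot 6\right) \frac{1}{94677} = 6 \left(192 + 4 \cdot 36 + 4614\right) \frac{1}{94677} = 6 \left(192 + 144 + 4614\right) \frac{1}{94677} = 6 \cdot 4950 \cdot \frac{1}{94677} = 29700 \cdot \frac{1}{94677} = \frac{900}{2869}$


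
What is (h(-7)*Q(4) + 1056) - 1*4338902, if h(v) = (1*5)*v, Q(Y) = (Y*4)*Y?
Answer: -4340086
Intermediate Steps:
Q(Y) = 4*Y**2 (Q(Y) = (4*Y)*Y = 4*Y**2)
h(v) = 5*v
(h(-7)*Q(4) + 1056) - 1*4338902 = ((5*(-7))*(4*4**2) + 1056) - 1*4338902 = (-140*16 + 1056) - 4338902 = (-35*64 + 1056) - 4338902 = (-2240 + 1056) - 4338902 = -1184 - 4338902 = -4340086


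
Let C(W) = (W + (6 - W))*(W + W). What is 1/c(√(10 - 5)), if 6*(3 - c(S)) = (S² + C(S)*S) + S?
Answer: -141/1102 + 3*√5/1102 ≈ -0.12186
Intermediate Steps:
C(W) = 12*W (C(W) = 6*(2*W) = 12*W)
c(S) = 3 - 13*S²/6 - S/6 (c(S) = 3 - ((S² + (12*S)*S) + S)/6 = 3 - ((S² + 12*S²) + S)/6 = 3 - (13*S² + S)/6 = 3 - (S + 13*S²)/6 = 3 + (-13*S²/6 - S/6) = 3 - 13*S²/6 - S/6)
1/c(√(10 - 5)) = 1/(3 - 13*(√(10 - 5))²/6 - √(10 - 5)/6) = 1/(3 - 13*(√5)²/6 - √5/6) = 1/(3 - 13/6*5 - √5/6) = 1/(3 - 65/6 - √5/6) = 1/(-47/6 - √5/6)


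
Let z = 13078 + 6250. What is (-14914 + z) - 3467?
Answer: 947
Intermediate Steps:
z = 19328
(-14914 + z) - 3467 = (-14914 + 19328) - 3467 = 4414 - 3467 = 947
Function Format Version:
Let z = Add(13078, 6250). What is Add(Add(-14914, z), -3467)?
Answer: 947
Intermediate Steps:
z = 19328
Add(Add(-14914, z), -3467) = Add(Add(-14914, 19328), -3467) = Add(4414, -3467) = 947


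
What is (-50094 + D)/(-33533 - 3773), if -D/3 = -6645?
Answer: 30159/37306 ≈ 0.80842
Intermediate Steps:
D = 19935 (D = -3*(-6645) = 19935)
(-50094 + D)/(-33533 - 3773) = (-50094 + 19935)/(-33533 - 3773) = -30159/(-37306) = -30159*(-1/37306) = 30159/37306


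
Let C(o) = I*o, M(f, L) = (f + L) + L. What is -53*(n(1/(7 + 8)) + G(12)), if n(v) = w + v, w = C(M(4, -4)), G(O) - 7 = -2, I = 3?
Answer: 5512/15 ≈ 367.47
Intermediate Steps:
M(f, L) = f + 2*L (M(f, L) = (L + f) + L = f + 2*L)
C(o) = 3*o
G(O) = 5 (G(O) = 7 - 2 = 5)
w = -12 (w = 3*(4 + 2*(-4)) = 3*(4 - 8) = 3*(-4) = -12)
n(v) = -12 + v
-53*(n(1/(7 + 8)) + G(12)) = -53*((-12 + 1/(7 + 8)) + 5) = -53*((-12 + 1/15) + 5) = -53*(-179/15 + 5) = -53*(-104/15) = 5512/15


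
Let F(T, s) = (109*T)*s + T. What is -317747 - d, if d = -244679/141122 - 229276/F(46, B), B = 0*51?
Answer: -1015161547629/3245806 ≈ -3.1276e+5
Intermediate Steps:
B = 0
F(T, s) = T + 109*T*s (F(T, s) = 109*T*s + T = T + 109*T*s)
d = -16183571453/3245806 (d = -244679/141122 - 229276*1/(46*(1 + 109*0)) = -244679*1/141122 - 229276*1/(46*(1 + 0)) = -244679/141122 - 229276/(46*1) = -244679/141122 - 229276/46 = -244679/141122 - 229276*1/46 = -244679/141122 - 114638/23 = -16183571453/3245806 ≈ -4986.0)
-317747 - d = -317747 - 1*(-16183571453/3245806) = -317747 + 16183571453/3245806 = -1015161547629/3245806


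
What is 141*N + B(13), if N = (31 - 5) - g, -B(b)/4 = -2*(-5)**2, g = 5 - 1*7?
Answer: 4148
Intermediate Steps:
g = -2 (g = 5 - 7 = -2)
B(b) = 200 (B(b) = -(-8)*(-5)**2 = -(-8)*25 = -4*(-50) = 200)
N = 28 (N = (31 - 5) - 1*(-2) = 26 + 2 = 28)
141*N + B(13) = 141*28 + 200 = 3948 + 200 = 4148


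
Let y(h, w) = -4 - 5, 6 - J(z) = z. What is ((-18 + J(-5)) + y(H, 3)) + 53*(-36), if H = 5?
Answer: -1924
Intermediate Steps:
J(z) = 6 - z
y(h, w) = -9
((-18 + J(-5)) + y(H, 3)) + 53*(-36) = ((-18 + (6 - 1*(-5))) - 9) + 53*(-36) = ((-18 + (6 + 5)) - 9) - 1908 = ((-18 + 11) - 9) - 1908 = (-7 - 9) - 1908 = -16 - 1908 = -1924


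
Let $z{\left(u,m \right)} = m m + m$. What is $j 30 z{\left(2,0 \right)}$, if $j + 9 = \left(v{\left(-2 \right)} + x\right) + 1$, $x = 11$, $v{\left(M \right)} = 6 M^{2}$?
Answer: $0$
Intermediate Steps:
$z{\left(u,m \right)} = m + m^{2}$ ($z{\left(u,m \right)} = m^{2} + m = m + m^{2}$)
$j = 27$ ($j = -9 + \left(\left(6 \left(-2\right)^{2} + 11\right) + 1\right) = -9 + \left(\left(6 \cdot 4 + 11\right) + 1\right) = -9 + \left(\left(24 + 11\right) + 1\right) = -9 + \left(35 + 1\right) = -9 + 36 = 27$)
$j 30 z{\left(2,0 \right)} = 27 \cdot 30 \cdot 0 \left(1 + 0\right) = 810 \cdot 0 \cdot 1 = 810 \cdot 0 = 0$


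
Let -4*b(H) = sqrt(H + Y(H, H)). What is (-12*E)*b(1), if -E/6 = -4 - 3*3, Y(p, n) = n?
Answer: 234*sqrt(2) ≈ 330.93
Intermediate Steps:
E = 78 (E = -6*(-4 - 3*3) = -6*(-4 - 9) = -6*(-13) = 78)
b(H) = -sqrt(2)*sqrt(H)/4 (b(H) = -sqrt(H + H)/4 = -sqrt(2)*sqrt(H)/4)
(-12*E)*b(1) = (-12*78)*(-sqrt(2)*sqrt(1)/4) = -(-234)*sqrt(2) = 234*sqrt(2)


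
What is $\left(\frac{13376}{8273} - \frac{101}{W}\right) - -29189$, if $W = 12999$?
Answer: $\frac{3139179319454}{107540727} \approx 29191.0$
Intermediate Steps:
$\left(\frac{13376}{8273} - \frac{101}{W}\right) - -29189 = \left(\frac{13376}{8273} - \frac{101}{12999}\right) - -29189 = \left(13376 \cdot \frac{1}{8273} - \frac{101}{12999}\right) + 29189 = \left(\frac{13376}{8273} - \frac{101}{12999}\right) + 29189 = \frac{173039051}{107540727} + 29189 = \frac{3139179319454}{107540727}$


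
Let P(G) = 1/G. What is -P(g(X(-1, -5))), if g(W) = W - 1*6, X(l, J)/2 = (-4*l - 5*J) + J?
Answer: -1/42 ≈ -0.023810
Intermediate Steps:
X(l, J) = -8*J - 8*l (X(l, J) = 2*((-4*l - 5*J) + J) = 2*((-5*J - 4*l) + J) = 2*(-4*J - 4*l) = -8*J - 8*l)
g(W) = -6 + W (g(W) = W - 6 = -6 + W)
-P(g(X(-1, -5))) = -1/(-6 + (-8*(-5) - 8*(-1))) = -1/(-6 + (40 + 8)) = -1/(-6 + 48) = -1/42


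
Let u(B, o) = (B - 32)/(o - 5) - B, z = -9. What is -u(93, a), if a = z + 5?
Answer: 898/9 ≈ 99.778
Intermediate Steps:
a = -4 (a = -9 + 5 = -4)
u(B, o) = -B + (-32 + B)/(-5 + o) (u(B, o) = (-32 + B)/(-5 + o) - B = -B + (-32 + B)/(-5 + o))
-u(93, a) = -(-32 + 6*93 - 1*93*(-4))/(-5 - 4) = -(-32 + 558 + 372)/(-9) = -(-1)*898/9 = -1*(-898/9) = 898/9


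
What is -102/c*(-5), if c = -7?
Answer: -510/7 ≈ -72.857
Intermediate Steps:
-102/c*(-5) = -102/(-7)*(-5) = -102*(-1)/7*(-5) = -17*(-6/7)*(-5) = (102/7)*(-5) = -510/7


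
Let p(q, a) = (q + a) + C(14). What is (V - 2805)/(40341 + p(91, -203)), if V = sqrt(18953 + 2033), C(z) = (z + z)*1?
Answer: -935/13419 + sqrt(20986)/40257 ≈ -0.066079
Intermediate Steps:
C(z) = 2*z (C(z) = (2*z)*1 = 2*z)
p(q, a) = 28 + a + q (p(q, a) = (q + a) + 2*14 = (a + q) + 28 = 28 + a + q)
V = sqrt(20986) ≈ 144.87
(V - 2805)/(40341 + p(91, -203)) = (sqrt(20986) - 2805)/(40341 + (28 - 203 + 91)) = (-2805 + sqrt(20986))/(40341 - 84) = (-2805 + sqrt(20986))/40257 = (-2805 + sqrt(20986))*(1/40257) = -935/13419 + sqrt(20986)/40257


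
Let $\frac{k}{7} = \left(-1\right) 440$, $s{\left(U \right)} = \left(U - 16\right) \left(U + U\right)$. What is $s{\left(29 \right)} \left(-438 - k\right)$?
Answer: $1992068$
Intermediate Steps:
$s{\left(U \right)} = 2 U \left(-16 + U\right)$ ($s{\left(U \right)} = \left(-16 + U\right) 2 U = 2 U \left(-16 + U\right)$)
$k = -3080$ ($k = 7 \left(\left(-1\right) 440\right) = 7 \left(-440\right) = -3080$)
$s{\left(29 \right)} \left(-438 - k\right) = 2 \cdot 29 \left(-16 + 29\right) \left(-438 - -3080\right) = 2 \cdot 29 \cdot 13 \left(-438 + 3080\right) = 754 \cdot 2642 = 1992068$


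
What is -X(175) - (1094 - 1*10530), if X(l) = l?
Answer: 9261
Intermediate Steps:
-X(175) - (1094 - 1*10530) = -1*175 - (1094 - 1*10530) = -175 - (1094 - 10530) = -175 - 1*(-9436) = -175 + 9436 = 9261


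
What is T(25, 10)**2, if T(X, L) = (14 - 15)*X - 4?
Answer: 841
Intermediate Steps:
T(X, L) = -4 - X (T(X, L) = -X - 4 = -4 - X)
T(25, 10)**2 = (-4 - 1*25)**2 = (-4 - 25)**2 = (-29)**2 = 841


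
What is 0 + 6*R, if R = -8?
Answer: -48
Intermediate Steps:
0 + 6*R = 0 + 6*(-8) = 0 - 48 = -48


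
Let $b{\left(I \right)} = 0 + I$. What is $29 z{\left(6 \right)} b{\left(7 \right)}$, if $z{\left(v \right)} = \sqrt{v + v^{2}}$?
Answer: $203 \sqrt{42} \approx 1315.6$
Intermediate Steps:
$b{\left(I \right)} = I$
$29 z{\left(6 \right)} b{\left(7 \right)} = 29 \sqrt{6 \left(1 + 6\right)} 7 = 29 \sqrt{6 \cdot 7} \cdot 7 = 29 \sqrt{42} \cdot 7 = 203 \sqrt{42}$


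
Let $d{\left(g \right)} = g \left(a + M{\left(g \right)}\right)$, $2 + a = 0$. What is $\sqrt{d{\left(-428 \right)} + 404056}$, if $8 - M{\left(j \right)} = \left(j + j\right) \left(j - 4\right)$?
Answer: $4 \sqrt{9917029} \approx 12597.0$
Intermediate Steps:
$M{\left(j \right)} = 8 - 2 j \left(-4 + j\right)$ ($M{\left(j \right)} = 8 - \left(j + j\right) \left(j - 4\right) = 8 - 2 j \left(-4 + j\right)$)
$a = -2$ ($a = -2 + 0 = -2$)
$d{\left(g \right)} = g \left(6 - 2 g^{2} + 8 g\right)$ ($d{\left(g \right)} = g \left(-2 + \left(8 - 2 g^{2} + 8 g\right)\right) = g \left(6 - 2 g^{2} + 8 g\right)$)
$\sqrt{d{\left(-428 \right)} + 404056} = \sqrt{2 \left(-428\right) \left(3 - \left(-428\right)^{2} + 4 \left(-428\right)\right) + 404056} = \sqrt{2 \left(-428\right) \left(3 - 183184 - 1712\right) + 404056} = \sqrt{2 \left(-428\right) \left(-184893\right) + 404056} = \sqrt{158268408 + 404056} = \sqrt{158672464} = 4 \sqrt{9917029}$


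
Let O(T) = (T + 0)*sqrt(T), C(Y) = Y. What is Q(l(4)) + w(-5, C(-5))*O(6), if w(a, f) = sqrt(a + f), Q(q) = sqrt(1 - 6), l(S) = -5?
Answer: I*(sqrt(5) + 12*sqrt(15)) ≈ 48.712*I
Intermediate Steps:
Q(q) = I*sqrt(5) (Q(q) = sqrt(-5) = I*sqrt(5))
O(T) = T**(3/2) (O(T) = T*sqrt(T) = T**(3/2))
Q(l(4)) + w(-5, C(-5))*O(6) = I*sqrt(5) + sqrt(-5 - 5)*6**(3/2) = I*sqrt(5) + sqrt(-10)*(6*sqrt(6)) = I*sqrt(5) + (I*sqrt(10))*(6*sqrt(6)) = I*sqrt(5) + 12*I*sqrt(15)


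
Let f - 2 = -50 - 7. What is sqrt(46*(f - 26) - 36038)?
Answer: 2*I*sqrt(9941) ≈ 199.41*I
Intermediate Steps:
f = -55 (f = 2 + (-50 - 7) = 2 - 57 = -55)
sqrt(46*(f - 26) - 36038) = sqrt(46*(-55 - 26) - 36038) = sqrt(46*(-81) - 36038) = sqrt(-3726 - 36038) = sqrt(-39764) = 2*I*sqrt(9941)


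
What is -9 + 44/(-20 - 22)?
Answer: -211/21 ≈ -10.048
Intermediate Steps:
-9 + 44/(-20 - 22) = -9 + 44/(-42) = -9 + 44*(-1/42) = -9 - 22/21 = -211/21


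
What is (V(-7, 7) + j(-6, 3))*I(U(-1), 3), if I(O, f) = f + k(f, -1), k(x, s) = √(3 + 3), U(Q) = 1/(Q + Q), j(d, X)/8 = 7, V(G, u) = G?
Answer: 147 + 49*√6 ≈ 267.02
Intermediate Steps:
j(d, X) = 56 (j(d, X) = 8*7 = 56)
U(Q) = 1/(2*Q)
k(x, s) = √6
I(O, f) = f + √6
(V(-7, 7) + j(-6, 3))*I(U(-1), 3) = (-7 + 56)*(3 + √6) = 49*(3 + √6) = 147 + 49*√6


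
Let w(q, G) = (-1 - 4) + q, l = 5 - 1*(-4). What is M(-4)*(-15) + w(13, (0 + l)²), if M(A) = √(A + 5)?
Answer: -7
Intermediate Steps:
l = 9 (l = 5 + 4 = 9)
w(q, G) = -5 + q
M(A) = √(5 + A)
M(-4)*(-15) + w(13, (0 + l)²) = √(5 - 4)*(-15) + (-5 + 13) = √1*(-15) + 8 = 1*(-15) + 8 = -15 + 8 = -7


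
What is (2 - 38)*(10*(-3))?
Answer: 1080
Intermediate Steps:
(2 - 38)*(10*(-3)) = -36*(-30) = 1080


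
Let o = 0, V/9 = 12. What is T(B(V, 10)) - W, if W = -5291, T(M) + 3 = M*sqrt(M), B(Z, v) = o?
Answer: 5288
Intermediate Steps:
V = 108 (V = 9*12 = 108)
B(Z, v) = 0
T(M) = -3 + M**(3/2) (T(M) = -3 + M*sqrt(M) = -3 + M**(3/2))
T(B(V, 10)) - W = (-3 + 0**(3/2)) - 1*(-5291) = (-3 + 0) + 5291 = -3 + 5291 = 5288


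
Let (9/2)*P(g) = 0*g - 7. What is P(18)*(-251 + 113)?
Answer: 644/3 ≈ 214.67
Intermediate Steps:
P(g) = -14/9 (P(g) = 2*(0*g - 7)/9 = 2*(0 - 7)/9 = (2/9)*(-7) = -14/9)
P(18)*(-251 + 113) = -14*(-251 + 113)/9 = -14/9*(-138) = 644/3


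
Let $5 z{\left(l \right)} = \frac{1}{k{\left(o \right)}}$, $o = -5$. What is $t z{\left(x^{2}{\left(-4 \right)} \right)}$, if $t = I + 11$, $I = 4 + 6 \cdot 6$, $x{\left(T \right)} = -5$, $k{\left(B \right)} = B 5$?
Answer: $- \frac{51}{125} \approx -0.408$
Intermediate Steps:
$k{\left(B \right)} = 5 B$
$I = 40$ ($I = 4 + 36 = 40$)
$z{\left(l \right)} = - \frac{1}{125}$ ($z{\left(l \right)} = \frac{1}{5 \cdot 5 \left(-5\right)} = \frac{1}{5 \left(-25\right)} = \frac{1}{5} \left(- \frac{1}{25}\right) = - \frac{1}{125}$)
$t = 51$ ($t = 40 + 11 = 51$)
$t z{\left(x^{2}{\left(-4 \right)} \right)} = 51 \left(- \frac{1}{125}\right) = - \frac{51}{125}$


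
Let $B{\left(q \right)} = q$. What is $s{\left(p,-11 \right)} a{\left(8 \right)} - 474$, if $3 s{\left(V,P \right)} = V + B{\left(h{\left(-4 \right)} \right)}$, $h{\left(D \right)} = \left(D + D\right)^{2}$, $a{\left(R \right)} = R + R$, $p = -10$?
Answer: $-186$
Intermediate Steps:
$a{\left(R \right)} = 2 R$
$h{\left(D \right)} = 4 D^{2}$ ($h{\left(D \right)} = \left(2 D\right)^{2} = 4 D^{2}$)
$s{\left(V,P \right)} = \frac{64}{3} + \frac{V}{3}$ ($s{\left(V,P \right)} = \frac{V + 4 \left(-4\right)^{2}}{3} = \frac{V + 4 \cdot 16}{3} = \frac{V + 64}{3} = \frac{64 + V}{3} = \frac{64}{3} + \frac{V}{3}$)
$s{\left(p,-11 \right)} a{\left(8 \right)} - 474 = \left(\frac{64}{3} + \frac{1}{3} \left(-10\right)\right) 2 \cdot 8 - 474 = \left(\frac{64}{3} - \frac{10}{3}\right) 16 - 474 = 18 \cdot 16 - 474 = 288 - 474 = -186$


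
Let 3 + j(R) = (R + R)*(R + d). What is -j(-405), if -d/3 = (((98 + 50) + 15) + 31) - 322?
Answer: -17007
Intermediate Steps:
d = 384 (d = -3*((((98 + 50) + 15) + 31) - 322) = -3*(((148 + 15) + 31) - 322) = -3*((163 + 31) - 322) = -3*(194 - 322) = -3*(-128) = 384)
j(R) = -3 + 2*R*(384 + R) (j(R) = -3 + (R + R)*(R + 384) = -3 + (2*R)*(384 + R) = -3 + 2*R*(384 + R))
-j(-405) = -(-3 + 2*(-405)² + 768*(-405)) = -(-3 + 2*164025 - 311040) = -(-3 + 328050 - 311040) = -1*17007 = -17007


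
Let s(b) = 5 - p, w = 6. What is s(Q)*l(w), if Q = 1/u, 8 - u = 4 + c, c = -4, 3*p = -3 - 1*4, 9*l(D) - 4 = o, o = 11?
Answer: 110/9 ≈ 12.222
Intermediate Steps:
l(D) = 5/3 (l(D) = 4/9 + (⅑)*11 = 4/9 + 11/9 = 5/3)
p = -7/3 (p = (-3 - 1*4)/3 = (-3 - 4)/3 = (⅓)*(-7) = -7/3 ≈ -2.3333)
u = 8 (u = 8 - (4 - 4) = 8 - 1*0 = 8 + 0 = 8)
Q = ⅛ (Q = 1/8 = ⅛ ≈ 0.12500)
s(b) = 22/3 (s(b) = 5 - 1*(-7/3) = 5 + 7/3 = 22/3)
s(Q)*l(w) = (22/3)*(5/3) = 110/9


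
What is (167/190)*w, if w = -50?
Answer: -835/19 ≈ -43.947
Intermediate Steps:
(167/190)*w = (167/190)*(-50) = -835/19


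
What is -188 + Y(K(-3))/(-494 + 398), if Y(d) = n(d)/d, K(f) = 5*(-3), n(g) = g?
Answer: -18049/96 ≈ -188.01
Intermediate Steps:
K(f) = -15
Y(d) = 1 (Y(d) = d/d = 1)
-188 + Y(K(-3))/(-494 + 398) = -188 + 1/(-494 + 398) = -188 + 1/(-96) = -188 - 1/96*1 = -188 - 1/96 = -18049/96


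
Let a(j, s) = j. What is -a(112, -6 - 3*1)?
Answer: -112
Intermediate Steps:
-a(112, -6 - 3*1) = -1*112 = -112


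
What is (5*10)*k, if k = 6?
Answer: 300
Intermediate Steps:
(5*10)*k = (5*10)*6 = 50*6 = 300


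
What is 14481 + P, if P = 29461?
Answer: 43942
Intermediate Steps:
14481 + P = 14481 + 29461 = 43942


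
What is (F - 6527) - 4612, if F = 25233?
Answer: 14094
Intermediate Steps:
(F - 6527) - 4612 = (25233 - 6527) - 4612 = 18706 - 4612 = 14094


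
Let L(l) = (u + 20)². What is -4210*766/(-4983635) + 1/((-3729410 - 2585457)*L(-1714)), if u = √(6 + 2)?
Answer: 78232501303857515/120898963641455272 + 5*√2/60647982668 ≈ 0.64709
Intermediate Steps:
u = 2*√2 (u = √8 = 2*√2 ≈ 2.8284)
L(l) = (20 + 2*√2)² (L(l) = (2*√2 + 20)² = (20 + 2*√2)²)
-4210*766/(-4983635) + 1/((-3729410 - 2585457)*L(-1714)) = -4210*766/(-4983635) + 1/((-3729410 - 2585457)*(408 + 80*√2)) = -3224860*(-1/4983635) + 1/((-6314867)*(408 + 80*√2)) = 644972/996727 - 1/(6314867*(408 + 80*√2))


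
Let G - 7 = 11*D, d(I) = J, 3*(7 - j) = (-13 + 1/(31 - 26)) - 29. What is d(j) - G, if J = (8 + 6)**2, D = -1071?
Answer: 11970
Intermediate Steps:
J = 196 (J = 14**2 = 196)
j = 314/15 (j = 7 - ((-13 + 1/(31 - 26)) - 29)/3 = 7 - ((-13 + 1/5) - 29)/3 = 7 - (-64/5 - 29)/3 = 7 - 1/3*(-209/5) = 7 + 209/15 = 314/15 ≈ 20.933)
d(I) = 196
G = -11774 (G = 7 + 11*(-1071) = 7 - 11781 = -11774)
d(j) - G = 196 - 1*(-11774) = 196 + 11774 = 11970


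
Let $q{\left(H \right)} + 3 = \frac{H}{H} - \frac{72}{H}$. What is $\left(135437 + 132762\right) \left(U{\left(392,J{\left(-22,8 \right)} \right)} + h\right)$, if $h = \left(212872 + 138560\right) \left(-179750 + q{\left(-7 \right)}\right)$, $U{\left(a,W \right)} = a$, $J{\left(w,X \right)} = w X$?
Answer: $- \frac{118589264374311800}{7} \approx -1.6941 \cdot 10^{16}$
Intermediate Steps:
$J{\left(w,X \right)} = X w$
$q{\left(H \right)} = -2 - \frac{72}{H}$ ($q{\left(H \right)} = -3 - \left(\frac{72}{H} - \frac{H}{H}\right) = -3 + \left(1 - \frac{72}{H}\right) = -2 - \frac{72}{H}$)
$h = - \frac{442168930944}{7}$ ($h = \left(212872 + 138560\right) \left(-179750 - \left(2 + \frac{72}{-7}\right)\right) = 351432 \left(-179750 - - \frac{58}{7}\right) = 351432 \left(-179750 + \left(-2 + \frac{72}{7}\right)\right) = 351432 \left(-179750 + \frac{58}{7}\right) = 351432 \left(- \frac{1258192}{7}\right) = - \frac{442168930944}{7} \approx -6.3167 \cdot 10^{10}$)
$\left(135437 + 132762\right) \left(U{\left(392,J{\left(-22,8 \right)} \right)} + h\right) = \left(135437 + 132762\right) \left(392 - \frac{442168930944}{7}\right) = 268199 \left(- \frac{442168928200}{7}\right) = - \frac{118589264374311800}{7}$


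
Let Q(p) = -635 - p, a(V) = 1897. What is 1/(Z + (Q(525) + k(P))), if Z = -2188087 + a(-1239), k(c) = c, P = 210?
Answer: -1/2187140 ≈ -4.5722e-7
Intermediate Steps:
Z = -2186190 (Z = -2188087 + 1897 = -2186190)
1/(Z + (Q(525) + k(P))) = 1/(-2186190 + ((-635 - 1*525) + 210)) = 1/(-2186190 + ((-635 - 525) + 210)) = 1/(-2186190 + (-1160 + 210)) = 1/(-2186190 - 950) = 1/(-2187140) = -1/2187140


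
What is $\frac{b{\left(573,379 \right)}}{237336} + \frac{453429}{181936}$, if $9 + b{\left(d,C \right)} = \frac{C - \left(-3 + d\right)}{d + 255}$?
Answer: $\frac{67096272803}{26922446496} \approx 2.4922$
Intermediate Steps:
$b{\left(d,C \right)} = -9 + \frac{3 + C - d}{255 + d}$ ($b{\left(d,C \right)} = -9 + \frac{C - \left(-3 + d\right)}{d + 255} = -9 + \frac{3 + C - d}{255 + d}$)
$\frac{b{\left(573,379 \right)}}{237336} + \frac{453429}{181936} = \frac{\frac{1}{255 + 573} \left(-2292 + 379 - 5730\right)}{237336} + \frac{453429}{181936} = \frac{-2292 + 379 - 5730}{828} \cdot \frac{1}{237336} + 453429 \cdot \frac{1}{181936} = \frac{1}{828} \left(-7643\right) \frac{1}{237336} + \frac{5463}{2192} = \left(- \frac{7643}{828}\right) \frac{1}{237336} + \frac{5463}{2192} = - \frac{7643}{196514208} + \frac{5463}{2192} = \frac{67096272803}{26922446496}$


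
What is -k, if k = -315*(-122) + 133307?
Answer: -171737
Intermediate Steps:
k = 171737 (k = 38430 + 133307 = 171737)
-k = -1*171737 = -171737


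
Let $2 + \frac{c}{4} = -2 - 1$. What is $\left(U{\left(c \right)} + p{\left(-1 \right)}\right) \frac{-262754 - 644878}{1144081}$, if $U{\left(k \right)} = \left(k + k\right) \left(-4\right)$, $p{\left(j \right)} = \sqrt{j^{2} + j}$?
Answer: $- \frac{145221120}{1144081} \approx -126.93$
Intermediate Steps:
$p{\left(j \right)} = \sqrt{j + j^{2}}$
$c = -20$ ($c = -8 + 4 \left(-2 - 1\right) = -8 + 4 \left(-3\right) = -8 - 12 = -20$)
$U{\left(k \right)} = - 8 k$ ($U{\left(k \right)} = 2 k \left(-4\right) = - 8 k$)
$\left(U{\left(c \right)} + p{\left(-1 \right)}\right) \frac{-262754 - 644878}{1144081} = \left(\left(-8\right) \left(-20\right) + \sqrt{- (1 - 1)}\right) \frac{-262754 - 644878}{1144081} = \left(160 + \sqrt{\left(-1\right) 0}\right) \left(-262754 - 644878\right) \frac{1}{1144081} = \left(160 + \sqrt{0}\right) \left(\left(-907632\right) \frac{1}{1144081}\right) = \left(160 + 0\right) \left(- \frac{907632}{1144081}\right) = 160 \left(- \frac{907632}{1144081}\right) = - \frac{145221120}{1144081}$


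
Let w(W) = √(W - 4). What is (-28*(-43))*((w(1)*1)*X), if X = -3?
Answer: -3612*I*√3 ≈ -6256.2*I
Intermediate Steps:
w(W) = √(-4 + W)
(-28*(-43))*((w(1)*1)*X) = (-28*(-43))*((√(-4 + 1)*1)*(-3)) = 1204*((√(-3)*1)*(-3)) = 1204*(((I*√3)*1)*(-3)) = 1204*((I*√3)*(-3)) = 1204*(-3*I*√3) = -3612*I*√3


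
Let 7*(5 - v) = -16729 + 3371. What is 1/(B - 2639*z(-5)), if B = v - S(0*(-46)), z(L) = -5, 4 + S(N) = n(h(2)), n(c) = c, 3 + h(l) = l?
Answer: 7/105793 ≈ 6.6167e-5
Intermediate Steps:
h(l) = -3 + l
S(N) = -5 (S(N) = -4 + (-3 + 2) = -4 - 1 = -5)
v = 13393/7 (v = 5 - (-16729 + 3371)/7 = 5 - ⅐*(-13358) = 5 + 13358/7 = 13393/7 ≈ 1913.3)
B = 13428/7 (B = 13393/7 - 1*(-5) = 13393/7 + 5 = 13428/7 ≈ 1918.3)
1/(B - 2639*z(-5)) = 1/(13428/7 - 2639*(-5)) = 1/(13428/7 + 13195) = 1/(105793/7) = 7/105793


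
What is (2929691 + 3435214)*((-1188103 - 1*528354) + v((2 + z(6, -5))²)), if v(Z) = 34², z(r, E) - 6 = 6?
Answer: -10917727911405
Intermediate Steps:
z(r, E) = 12 (z(r, E) = 6 + 6 = 12)
v(Z) = 1156
(2929691 + 3435214)*((-1188103 - 1*528354) + v((2 + z(6, -5))²)) = (2929691 + 3435214)*((-1188103 - 1*528354) + 1156) = 6364905*((-1188103 - 528354) + 1156) = 6364905*(-1716457 + 1156) = 6364905*(-1715301) = -10917727911405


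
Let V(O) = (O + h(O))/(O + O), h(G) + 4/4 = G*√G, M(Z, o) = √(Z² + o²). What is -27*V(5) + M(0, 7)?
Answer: -19/5 - 27*√5/2 ≈ -33.987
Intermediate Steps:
h(G) = -1 + G^(3/2) (h(G) = -1 + G*√G = -1 + G^(3/2))
V(O) = (-1 + O + O^(3/2))/(2*O) (V(O) = (O + (-1 + O^(3/2)))/(O + O) = (-1 + O + O^(3/2))/((2*O)) = (-1 + O + O^(3/2))*(1/(2*O)) = (-1 + O + O^(3/2))/(2*O))
-27*V(5) + M(0, 7) = -27*(-1 + 5 + 5^(3/2))/(2*5) + √(0² + 7²) = -27*(-1 + 5 + 5*√5)/(2*5) + √(0 + 49) = -27*(4 + 5*√5)/(2*5) + √49 = -27*(⅖ + √5/2) + 7 = (-54/5 - 27*√5/2) + 7 = -19/5 - 27*√5/2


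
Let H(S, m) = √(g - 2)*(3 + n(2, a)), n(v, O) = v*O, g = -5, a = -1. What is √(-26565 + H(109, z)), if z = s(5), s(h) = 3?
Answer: √(-26565 + I*√7) ≈ 0.0081 + 162.99*I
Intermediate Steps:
z = 3
n(v, O) = O*v
H(S, m) = I*√7 (H(S, m) = √(-5 - 2)*(3 - 1*2) = √(-7)*(3 - 2) = (I*√7)*1 = I*√7)
√(-26565 + H(109, z)) = √(-26565 + I*√7)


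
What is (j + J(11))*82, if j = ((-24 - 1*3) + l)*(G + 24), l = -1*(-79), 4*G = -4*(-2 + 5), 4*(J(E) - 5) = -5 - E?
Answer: 89626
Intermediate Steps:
J(E) = 15/4 - E/4 (J(E) = 5 + (-5 - E)/4 = 5 + (-5/4 - E/4) = 15/4 - E/4)
G = -3 (G = (-4*(-2 + 5))/4 = (-4*3)/4 = (¼)*(-12) = -3)
l = 79
j = 1092 (j = ((-24 - 1*3) + 79)*(-3 + 24) = ((-24 - 3) + 79)*21 = (-27 + 79)*21 = 52*21 = 1092)
(j + J(11))*82 = (1092 + (15/4 - ¼*11))*82 = (1092 + (15/4 - 11/4))*82 = (1092 + 1)*82 = 1093*82 = 89626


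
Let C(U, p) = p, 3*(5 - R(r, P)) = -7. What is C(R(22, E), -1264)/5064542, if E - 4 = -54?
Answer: -632/2532271 ≈ -0.00024958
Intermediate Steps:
E = -50 (E = 4 - 54 = -50)
R(r, P) = 22/3 (R(r, P) = 5 - ⅓*(-7) = 5 + 7/3 = 22/3)
C(R(22, E), -1264)/5064542 = -1264/5064542 = -1264*1/5064542 = -632/2532271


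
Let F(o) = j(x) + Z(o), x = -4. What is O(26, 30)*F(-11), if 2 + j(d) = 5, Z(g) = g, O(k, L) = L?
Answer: -240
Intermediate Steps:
j(d) = 3 (j(d) = -2 + 5 = 3)
F(o) = 3 + o
O(26, 30)*F(-11) = 30*(3 - 11) = 30*(-8) = -240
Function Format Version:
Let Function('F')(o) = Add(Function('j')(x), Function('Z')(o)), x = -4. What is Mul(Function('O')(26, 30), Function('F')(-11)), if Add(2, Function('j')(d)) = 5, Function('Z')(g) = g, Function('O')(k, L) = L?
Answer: -240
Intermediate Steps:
Function('j')(d) = 3 (Function('j')(d) = Add(-2, 5) = 3)
Function('F')(o) = Add(3, o)
Mul(Function('O')(26, 30), Function('F')(-11)) = Mul(30, Add(3, -11)) = Mul(30, -8) = -240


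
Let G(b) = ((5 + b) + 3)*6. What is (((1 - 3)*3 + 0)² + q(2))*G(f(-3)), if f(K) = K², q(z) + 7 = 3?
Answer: 3264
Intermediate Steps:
q(z) = -4 (q(z) = -7 + 3 = -4)
G(b) = 48 + 6*b (G(b) = (8 + b)*6 = 48 + 6*b)
(((1 - 3)*3 + 0)² + q(2))*G(f(-3)) = (((1 - 3)*3 + 0)² - 4)*(48 + 6*(-3)²) = ((-2*3 + 0)² - 4)*(48 + 6*9) = ((-6 + 0)² - 4)*(48 + 54) = ((-6)² - 4)*102 = (36 - 4)*102 = 32*102 = 3264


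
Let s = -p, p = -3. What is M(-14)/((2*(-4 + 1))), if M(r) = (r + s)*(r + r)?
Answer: -154/3 ≈ -51.333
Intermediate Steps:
s = 3 (s = -1*(-3) = 3)
M(r) = 2*r*(3 + r) (M(r) = (r + 3)*(r + r) = (3 + r)*(2*r) = 2*r*(3 + r))
M(-14)/((2*(-4 + 1))) = (2*(-14)*(3 - 14))/((2*(-4 + 1))) = (2*(-14)*(-11))/((2*(-3))) = 308/(-6) = -1/6*308 = -154/3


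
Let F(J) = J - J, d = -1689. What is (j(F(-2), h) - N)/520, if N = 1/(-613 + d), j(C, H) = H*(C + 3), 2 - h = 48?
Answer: -63535/239408 ≈ -0.26538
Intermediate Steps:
F(J) = 0
h = -46 (h = 2 - 1*48 = 2 - 48 = -46)
j(C, H) = H*(3 + C)
N = -1/2302 (N = 1/(-613 - 1689) = 1/(-2302) = -1/2302 ≈ -0.00043440)
(j(F(-2), h) - N)/520 = (-46*(3 + 0) - 1*(-1/2302))/520 = (-46*3 + 1/2302)*(1/520) = (-138 + 1/2302)*(1/520) = -317675/2302*1/520 = -63535/239408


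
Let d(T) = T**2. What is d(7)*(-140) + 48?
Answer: -6812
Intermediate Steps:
d(7)*(-140) + 48 = 7**2*(-140) + 48 = 49*(-140) + 48 = -6860 + 48 = -6812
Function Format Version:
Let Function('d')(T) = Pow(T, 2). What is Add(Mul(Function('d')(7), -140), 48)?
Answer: -6812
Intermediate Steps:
Add(Mul(Function('d')(7), -140), 48) = Add(Mul(Pow(7, 2), -140), 48) = Add(Mul(49, -140), 48) = Add(-6860, 48) = -6812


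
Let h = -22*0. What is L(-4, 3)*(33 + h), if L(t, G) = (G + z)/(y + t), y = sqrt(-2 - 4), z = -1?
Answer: -12 - 3*I*sqrt(6) ≈ -12.0 - 7.3485*I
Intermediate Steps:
y = I*sqrt(6) (y = sqrt(-6) = I*sqrt(6) ≈ 2.4495*I)
h = 0
L(t, G) = (-1 + G)/(t + I*sqrt(6)) (L(t, G) = (G - 1)/(I*sqrt(6) + t) = (-1 + G)/(t + I*sqrt(6)))
L(-4, 3)*(33 + h) = ((-1 + 3)/(-4 + I*sqrt(6)))*(33 + 0) = (2/(-4 + I*sqrt(6)))*33 = 66/(-4 + I*sqrt(6))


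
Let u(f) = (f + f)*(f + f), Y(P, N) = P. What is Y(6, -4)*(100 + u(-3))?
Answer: 816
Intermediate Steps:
u(f) = 4*f**2 (u(f) = (2*f)*(2*f) = 4*f**2)
Y(6, -4)*(100 + u(-3)) = 6*(100 + 4*(-3)**2) = 6*(100 + 4*9) = 6*(100 + 36) = 6*136 = 816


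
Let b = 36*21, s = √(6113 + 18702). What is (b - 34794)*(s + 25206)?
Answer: -857961828 - 34038*√24815 ≈ -8.6332e+8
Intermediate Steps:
s = √24815 ≈ 157.53
b = 756
(b - 34794)*(s + 25206) = (756 - 34794)*(√24815 + 25206) = -34038*(25206 + √24815) = -857961828 - 34038*√24815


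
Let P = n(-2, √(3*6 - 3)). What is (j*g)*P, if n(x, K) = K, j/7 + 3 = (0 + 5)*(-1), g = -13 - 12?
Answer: 1400*√15 ≈ 5422.2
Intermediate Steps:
g = -25
j = -56 (j = -21 + 7*((0 + 5)*(-1)) = -21 + 7*(5*(-1)) = -21 + 7*(-5) = -21 - 35 = -56)
P = √15 (P = √(3*6 - 3) = √(18 - 3) = √15 ≈ 3.8730)
(j*g)*P = (-56*(-25))*√15 = 1400*√15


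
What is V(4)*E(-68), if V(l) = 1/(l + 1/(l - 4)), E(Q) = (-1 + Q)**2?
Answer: 0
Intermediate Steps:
V(l) = 1/(l + 1/(-4 + l))
V(4)*E(-68) = ((-4 + 4)/(1 + 4**2 - 4*4))*(-1 - 68)**2 = (0/(1 + 16 - 16))*(-69)**2 = (0/1)*4761 = (1*0)*4761 = 0*4761 = 0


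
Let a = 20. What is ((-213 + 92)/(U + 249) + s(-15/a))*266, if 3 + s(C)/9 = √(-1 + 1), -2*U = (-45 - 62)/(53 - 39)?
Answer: -51742586/7079 ≈ -7309.3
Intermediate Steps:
U = 107/28 (U = -(-45 - 62)/(2*(53 - 39)) = -(-107)/(2*14) = -½*(-107/14) = 107/28 ≈ 3.8214)
s(C) = -27 (s(C) = -27 + 9*√(-1 + 1) = -27 + 9*√0 = -27 + 9*0 = -27 + 0 = -27)
((-213 + 92)/(U + 249) + s(-15/a))*266 = ((-213 + 92)/(107/28 + 249) - 27)*266 = (-121/7079/28 - 27)*266 = (-121*28/7079 - 27)*266 = (-3388/7079 - 27)*266 = -194521/7079*266 = -51742586/7079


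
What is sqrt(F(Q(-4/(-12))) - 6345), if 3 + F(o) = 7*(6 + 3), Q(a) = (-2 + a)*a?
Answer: I*sqrt(6285) ≈ 79.278*I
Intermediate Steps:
Q(a) = a*(-2 + a)
F(o) = 60 (F(o) = -3 + 7*(6 + 3) = -3 + 7*9 = -3 + 63 = 60)
sqrt(F(Q(-4/(-12))) - 6345) = sqrt(60 - 6345) = sqrt(-6285) = I*sqrt(6285)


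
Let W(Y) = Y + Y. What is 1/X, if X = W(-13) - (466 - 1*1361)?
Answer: 1/869 ≈ 0.0011507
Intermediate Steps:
W(Y) = 2*Y
X = 869 (X = 2*(-13) - (466 - 1*1361) = -26 - (466 - 1361) = -26 - 1*(-895) = -26 + 895 = 869)
1/X = 1/869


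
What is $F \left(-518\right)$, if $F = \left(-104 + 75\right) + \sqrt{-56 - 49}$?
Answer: $15022 - 518 i \sqrt{105} \approx 15022.0 - 5307.9 i$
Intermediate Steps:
$F = -29 + i \sqrt{105}$ ($F = -29 + \sqrt{-105} = -29 + i \sqrt{105} \approx -29.0 + 10.247 i$)
$F \left(-518\right) = \left(-29 + i \sqrt{105}\right) \left(-518\right) = 15022 - 518 i \sqrt{105}$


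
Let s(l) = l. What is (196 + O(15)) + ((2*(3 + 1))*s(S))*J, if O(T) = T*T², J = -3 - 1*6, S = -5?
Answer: 3931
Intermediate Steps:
J = -9 (J = -3 - 6 = -9)
O(T) = T³
(196 + O(15)) + ((2*(3 + 1))*s(S))*J = (196 + 15³) + ((2*(3 + 1))*(-5))*(-9) = (196 + 3375) + ((2*4)*(-5))*(-9) = 3571 + (8*(-5))*(-9) = 3571 - 40*(-9) = 3571 + 360 = 3931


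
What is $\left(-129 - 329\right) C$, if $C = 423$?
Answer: $-193734$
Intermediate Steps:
$\left(-129 - 329\right) C = \left(-129 - 329\right) 423 = \left(-458\right) 423 = -193734$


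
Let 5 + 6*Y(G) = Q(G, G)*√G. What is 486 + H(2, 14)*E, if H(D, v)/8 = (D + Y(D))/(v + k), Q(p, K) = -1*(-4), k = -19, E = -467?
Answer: 20366/15 + 7472*√2/15 ≈ 2062.2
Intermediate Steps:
Q(p, K) = 4
Y(G) = -⅚ + 2*√G/3 (Y(G) = -⅚ + (4*√G)/6 = -⅚ + 2*√G/3)
H(D, v) = 8*(-⅚ + D + 2*√D/3)/(-19 + v) (H(D, v) = 8*((D + (-⅚ + 2*√D/3))/(v - 19)) = 8*((-⅚ + D + 2*√D/3)/(-19 + v)) = 8*(-⅚ + D + 2*√D/3)/(-19 + v))
486 + H(2, 14)*E = 486 + (4*(-5 + 4*√2 + 6*2)/(3*(-19 + 14)))*(-467) = 486 + ((4/3)*(-5 + 4*√2 + 12)/(-5))*(-467) = 486 + ((4/3)*(-⅕)*(7 + 4*√2))*(-467) = 486 + (-28/15 - 16*√2/15)*(-467) = 486 + (13076/15 + 7472*√2/15) = 20366/15 + 7472*√2/15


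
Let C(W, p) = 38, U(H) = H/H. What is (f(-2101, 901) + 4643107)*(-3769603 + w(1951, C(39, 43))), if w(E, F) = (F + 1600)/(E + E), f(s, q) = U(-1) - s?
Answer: -34163164664308506/1951 ≈ -1.7511e+13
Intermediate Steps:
U(H) = 1
f(s, q) = 1 - s
w(E, F) = (1600 + F)/(2*E) (w(E, F) = (1600 + F)/((2*E)) = (1600 + F)*(1/(2*E)) = (1600 + F)/(2*E))
(f(-2101, 901) + 4643107)*(-3769603 + w(1951, C(39, 43))) = ((1 - 1*(-2101)) + 4643107)*(-3769603 + (1/2)*(1600 + 38)/1951) = ((1 + 2101) + 4643107)*(-3769603 + (1/2)*(1/1951)*1638) = (2102 + 4643107)*(-3769603 + 819/1951) = 4645209*(-7354494634/1951) = -34163164664308506/1951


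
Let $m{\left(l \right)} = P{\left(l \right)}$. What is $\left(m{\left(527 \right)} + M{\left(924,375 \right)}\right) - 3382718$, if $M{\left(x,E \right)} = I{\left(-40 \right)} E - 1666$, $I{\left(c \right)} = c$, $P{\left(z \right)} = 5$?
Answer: $-3399379$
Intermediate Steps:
$M{\left(x,E \right)} = -1666 - 40 E$ ($M{\left(x,E \right)} = - 40 E - 1666 = -1666 - 40 E$)
$m{\left(l \right)} = 5$
$\left(m{\left(527 \right)} + M{\left(924,375 \right)}\right) - 3382718 = \left(5 - 16666\right) - 3382718 = -16661 - 3382718 = -3399379$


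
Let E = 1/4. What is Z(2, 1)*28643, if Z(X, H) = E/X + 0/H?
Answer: 28643/8 ≈ 3580.4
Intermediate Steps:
E = ¼ ≈ 0.25000
Z(X, H) = 1/(4*X) (Z(X, H) = 1/(4*X) + 0/H = 1/(4*X) + 0 = 1/(4*X))
Z(2, 1)*28643 = ((¼)/2)*28643 = ((¼)*(½))*28643 = (⅛)*28643 = 28643/8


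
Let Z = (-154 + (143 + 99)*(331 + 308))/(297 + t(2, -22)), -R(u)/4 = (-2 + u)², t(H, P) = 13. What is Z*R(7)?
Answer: -1544840/31 ≈ -49834.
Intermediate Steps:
R(u) = -4*(-2 + u)²
Z = 77242/155 (Z = (-154 + (143 + 99)*(331 + 308))/(297 + 13) = (-154 + 242*639)/310 = (-154 + 154638)*(1/310) = 154484*(1/310) = 77242/155 ≈ 498.34)
Z*R(7) = 77242*(-4*(-2 + 7)²)/155 = 77242*(-4*5²)/155 = 77242*(-4*25)/155 = (77242/155)*(-100) = -1544840/31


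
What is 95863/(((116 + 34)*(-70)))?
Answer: -95863/10500 ≈ -9.1298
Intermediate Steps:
95863/(((116 + 34)*(-70))) = 95863/((150*(-70))) = 95863/(-10500) = 95863*(-1/10500) = -95863/10500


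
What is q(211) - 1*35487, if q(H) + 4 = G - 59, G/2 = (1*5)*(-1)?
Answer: -35560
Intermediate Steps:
G = -10 (G = 2*((1*5)*(-1)) = 2*(5*(-1)) = 2*(-5) = -10)
q(H) = -73 (q(H) = -4 + (-10 - 59) = -4 - 69 = -73)
q(211) - 1*35487 = -73 - 1*35487 = -73 - 35487 = -35560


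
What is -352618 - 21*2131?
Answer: -397369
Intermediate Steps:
-352618 - 21*2131 = -352618 - 1*44751 = -352618 - 44751 = -397369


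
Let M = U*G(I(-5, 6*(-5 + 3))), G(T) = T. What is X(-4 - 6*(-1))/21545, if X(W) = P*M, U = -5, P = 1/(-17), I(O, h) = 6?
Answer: 6/73253 ≈ 8.1908e-5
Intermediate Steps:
P = -1/17 ≈ -0.058824
M = -30 (M = -5*6 = -30)
X(W) = 30/17 (X(W) = -1/17*(-30) = 30/17)
X(-4 - 6*(-1))/21545 = (30/17)/21545 = (30/17)*(1/21545) = 6/73253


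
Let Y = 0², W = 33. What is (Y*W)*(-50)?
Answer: 0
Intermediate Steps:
Y = 0
(Y*W)*(-50) = (0*33)*(-50) = 0*(-50) = 0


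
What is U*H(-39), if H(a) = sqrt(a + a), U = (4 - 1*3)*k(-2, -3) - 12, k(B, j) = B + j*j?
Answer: -5*I*sqrt(78) ≈ -44.159*I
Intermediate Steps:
k(B, j) = B + j**2
U = -5 (U = (4 - 1*3)*(-2 + (-3)**2) - 12 = (4 - 3)*(-2 + 9) - 12 = 1*7 - 12 = 7 - 12 = -5)
H(a) = sqrt(2)*sqrt(a) (H(a) = sqrt(2*a) = sqrt(2)*sqrt(a))
U*H(-39) = -5*sqrt(2)*sqrt(-39) = -5*sqrt(2)*I*sqrt(39) = -5*I*sqrt(78)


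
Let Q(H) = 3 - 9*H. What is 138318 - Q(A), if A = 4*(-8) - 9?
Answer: 137946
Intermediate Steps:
A = -41 (A = -32 - 9 = -41)
138318 - Q(A) = 138318 - (3 - 9*(-41)) = 138318 - (3 + 369) = 138318 - 1*372 = 138318 - 372 = 137946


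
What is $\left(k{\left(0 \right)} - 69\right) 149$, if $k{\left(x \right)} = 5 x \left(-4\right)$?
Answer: $-10281$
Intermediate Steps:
$k{\left(x \right)} = - 20 x$
$\left(k{\left(0 \right)} - 69\right) 149 = \left(\left(-20\right) 0 - 69\right) 149 = \left(0 - 69\right) 149 = \left(-69\right) 149 = -10281$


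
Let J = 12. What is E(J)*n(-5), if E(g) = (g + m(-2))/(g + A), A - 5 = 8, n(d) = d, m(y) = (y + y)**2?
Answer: -28/5 ≈ -5.6000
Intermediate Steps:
m(y) = 4*y**2 (m(y) = (2*y)**2 = 4*y**2)
A = 13 (A = 5 + 8 = 13)
E(g) = (16 + g)/(13 + g) (E(g) = (g + 4*(-2)**2)/(g + 13) = (g + 4*4)/(13 + g) = (g + 16)/(13 + g) = (16 + g)/(13 + g))
E(J)*n(-5) = ((16 + 12)/(13 + 12))*(-5) = (28/25)*(-5) = -28/5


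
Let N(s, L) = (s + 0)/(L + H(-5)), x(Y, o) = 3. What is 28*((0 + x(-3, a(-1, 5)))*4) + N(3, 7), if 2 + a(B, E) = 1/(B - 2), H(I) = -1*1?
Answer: 673/2 ≈ 336.50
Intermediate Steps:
H(I) = -1
a(B, E) = -2 + 1/(-2 + B) (a(B, E) = -2 + 1/(B - 2) = -2 + 1/(-2 + B))
N(s, L) = s/(-1 + L) (N(s, L) = (s + 0)/(L - 1) = s/(-1 + L))
28*((0 + x(-3, a(-1, 5)))*4) + N(3, 7) = 28*((0 + 3)*4) + 3/(-1 + 7) = 28*(3*4) + 3/6 = 28*12 + 3*(1/6) = 336 + 1/2 = 673/2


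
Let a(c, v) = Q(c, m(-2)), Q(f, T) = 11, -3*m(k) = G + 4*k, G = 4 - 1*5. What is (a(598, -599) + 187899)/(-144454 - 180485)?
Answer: -187910/324939 ≈ -0.57829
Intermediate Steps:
G = -1 (G = 4 - 5 = -1)
m(k) = ⅓ - 4*k/3 (m(k) = -(-1 + 4*k)/3 = ⅓ - 4*k/3)
a(c, v) = 11
(a(598, -599) + 187899)/(-144454 - 180485) = (11 + 187899)/(-144454 - 180485) = 187910/(-324939) = 187910*(-1/324939) = -187910/324939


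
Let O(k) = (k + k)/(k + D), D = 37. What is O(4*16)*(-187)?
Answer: -23936/101 ≈ -236.99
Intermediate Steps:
O(k) = 2*k/(37 + k) (O(k) = (k + k)/(k + 37) = (2*k)/(37 + k) = 2*k/(37 + k))
O(4*16)*(-187) = (2*(4*16)/(37 + 4*16))*(-187) = (2*64/(37 + 64))*(-187) = (2*64/101)*(-187) = (2*64*(1/101))*(-187) = (128/101)*(-187) = -23936/101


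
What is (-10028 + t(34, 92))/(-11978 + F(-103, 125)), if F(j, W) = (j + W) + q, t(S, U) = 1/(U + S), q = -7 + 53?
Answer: 1263527/1500660 ≈ 0.84198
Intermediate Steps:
q = 46
t(S, U) = 1/(S + U)
F(j, W) = 46 + W + j (F(j, W) = (j + W) + 46 = (W + j) + 46 = 46 + W + j)
(-10028 + t(34, 92))/(-11978 + F(-103, 125)) = (-10028 + 1/(34 + 92))/(-11978 + (46 + 125 - 103)) = (-10028 + 1/126)/(-11978 + 68) = (-10028 + 1/126)/(-11910) = -1263527/126*(-1/11910) = 1263527/1500660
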